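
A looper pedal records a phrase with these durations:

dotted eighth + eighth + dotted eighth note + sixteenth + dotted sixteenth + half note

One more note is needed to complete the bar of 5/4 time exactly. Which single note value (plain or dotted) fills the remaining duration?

dotted sixteenth note

The bar of 5/4 = 40 thirty-second notes.
Express everything in thirty-second notes: dotted eighth = 6; eighth = 4; dotted eighth note = 6; sixteenth = 2; dotted sixteenth = 3; half note = 16.
Total: 6 + 4 + 6 + 2 + 3 + 16 = 37.
Remaining: 40 − 37 = 3 thirty-second notes, which is a dotted sixteenth note.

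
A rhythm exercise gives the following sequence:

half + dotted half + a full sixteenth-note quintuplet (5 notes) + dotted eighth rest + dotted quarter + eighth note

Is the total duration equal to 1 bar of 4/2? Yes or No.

One bar of 4/2 = 32 sixteenth notes.
Convert each value to sixteenth notes: half = 8; dotted half = 12; a full sixteenth-note quintuplet (5 notes) (five quintuplet sixteenths span one quarter) = 4; dotted eighth rest = 3; dotted quarter = 6; eighth note = 2.
Total: 8 + 12 + 4 + 3 + 6 + 2 = 35.
35 exceeds 32, so the answer is No.

No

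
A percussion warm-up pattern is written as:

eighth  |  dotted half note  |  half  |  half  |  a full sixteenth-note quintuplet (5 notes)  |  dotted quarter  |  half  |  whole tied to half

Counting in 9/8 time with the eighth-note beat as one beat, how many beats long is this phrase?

One eighth-note beat = 2 sixteenth notes.
Convert each value to sixteenth notes: eighth = 2; dotted half note = 12; half = 8; half = 8; a full sixteenth-note quintuplet (5 notes) (five quintuplet sixteenths span one quarter) = 4; dotted quarter = 6; half = 8; whole tied to half (whole + half) = 24.
Adding: 2 + 12 + 8 + 8 + 4 + 6 + 8 + 24 = 72.
72 ÷ 2 = 36 beats.

36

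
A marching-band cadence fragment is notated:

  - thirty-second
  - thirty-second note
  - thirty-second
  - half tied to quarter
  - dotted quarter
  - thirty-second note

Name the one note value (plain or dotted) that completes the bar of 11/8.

The bar of 11/8 = 44 thirty-second notes.
Working in thirty-second notes: thirty-second = 1; thirty-second note = 1; thirty-second = 1; half tied to quarter (half + quarter) = 24; dotted quarter = 12; thirty-second note = 1.
Sum: 1 + 1 + 1 + 24 + 12 + 1 = 40.
Remaining: 44 − 40 = 4 thirty-second notes, which is a eighth note.

eighth note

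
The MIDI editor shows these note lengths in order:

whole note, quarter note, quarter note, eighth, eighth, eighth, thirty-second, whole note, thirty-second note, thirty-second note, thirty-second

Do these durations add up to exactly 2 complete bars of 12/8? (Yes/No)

One bar of 12/8 = 48 thirty-second notes, so 2 bars = 96.
Convert each value to thirty-second notes: whole note = 32; quarter note = 8; quarter note = 8; eighth = 4; eighth = 4; eighth = 4; thirty-second = 1; whole note = 32; thirty-second note = 1; thirty-second note = 1; thirty-second = 1.
Total: 32 + 8 + 8 + 4 + 4 + 4 + 1 + 32 + 1 + 1 + 1 = 96.
96 equals 96, so the answer is Yes.

Yes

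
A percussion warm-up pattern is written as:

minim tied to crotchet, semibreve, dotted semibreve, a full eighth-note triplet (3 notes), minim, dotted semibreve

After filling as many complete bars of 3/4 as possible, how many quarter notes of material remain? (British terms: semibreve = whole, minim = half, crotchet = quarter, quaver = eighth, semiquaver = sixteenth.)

1

One bar of 3/4 = 3 quarter notes.
Express everything in quarter notes: minim tied to crotchet (minim + crotchet) = 3; semibreve = 4; dotted semibreve = 6; a full eighth-note triplet (3 notes) (three triplet eighths span one quarter) = 1; minim = 2; dotted semibreve = 6.
Sum: 3 + 4 + 6 + 1 + 2 + 6 = 22.
22 ÷ 3 = 7 complete bars with 1 quarter note remaining.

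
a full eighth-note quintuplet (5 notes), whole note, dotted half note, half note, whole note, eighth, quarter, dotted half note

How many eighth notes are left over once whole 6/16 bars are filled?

0

One bar of 6/16 = 3 eighth notes.
Each duration in eighth notes: a full eighth-note quintuplet (5 notes) (five quintuplet eighths span one half) = 4; whole note = 8; dotted half note = 6; half note = 4; whole note = 8; eighth = 1; quarter = 2; dotted half note = 6.
Adding: 4 + 8 + 6 + 4 + 8 + 1 + 2 + 6 = 39.
39 ÷ 3 = 13 complete bars with 0 eighth notes remaining.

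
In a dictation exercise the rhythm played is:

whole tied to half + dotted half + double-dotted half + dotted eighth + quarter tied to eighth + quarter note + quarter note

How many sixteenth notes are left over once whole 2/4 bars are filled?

One bar of 2/4 = 8 sixteenth notes.
Express everything in sixteenth notes: whole tied to half (whole + half) = 24; dotted half = 12; double-dotted half = 14; dotted eighth = 3; quarter tied to eighth (quarter + eighth) = 6; quarter note = 4; quarter note = 4.
Adding: 24 + 12 + 14 + 3 + 6 + 4 + 4 = 67.
67 ÷ 8 = 8 complete bars with 3 sixteenth notes remaining.

3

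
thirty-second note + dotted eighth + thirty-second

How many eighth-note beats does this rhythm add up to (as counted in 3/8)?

One eighth-note beat = 4 thirty-second notes.
In thirty-second notes: thirty-second note = 1; dotted eighth = 6; thirty-second = 1.
Altogether 1 + 6 + 1 = 8.
8 ÷ 4 = 2 beats.

2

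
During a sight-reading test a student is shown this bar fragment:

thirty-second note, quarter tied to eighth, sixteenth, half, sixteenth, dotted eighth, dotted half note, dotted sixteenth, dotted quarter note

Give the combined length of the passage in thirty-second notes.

78

Working in thirty-second notes: thirty-second note = 1; quarter tied to eighth (quarter + eighth) = 12; sixteenth = 2; half = 16; sixteenth = 2; dotted eighth = 6; dotted half note = 24; dotted sixteenth = 3; dotted quarter note = 12.
Adding: 1 + 12 + 2 + 16 + 2 + 6 + 24 + 3 + 12 = 78 thirty-second notes.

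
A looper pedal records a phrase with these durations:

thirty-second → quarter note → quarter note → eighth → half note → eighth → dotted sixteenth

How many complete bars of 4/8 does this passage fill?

One bar of 4/8 = 16 thirty-second notes.
Express everything in thirty-second notes: thirty-second = 1; quarter note = 8; quarter note = 8; eighth = 4; half note = 16; eighth = 4; dotted sixteenth = 3.
Sum: 1 + 8 + 8 + 4 + 16 + 4 + 3 = 44.
44 ÷ 16 = 2 complete bars with 12 left over.

2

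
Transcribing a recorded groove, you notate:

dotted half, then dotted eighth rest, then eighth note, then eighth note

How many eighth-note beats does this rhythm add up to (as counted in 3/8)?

One eighth-note beat = 2 sixteenth notes.
Working in sixteenth notes: dotted half = 12; dotted eighth rest = 3; eighth note = 2; eighth note = 2.
Total: 12 + 3 + 2 + 2 = 19.
19 ÷ 2 = 9.5 beats.

9.5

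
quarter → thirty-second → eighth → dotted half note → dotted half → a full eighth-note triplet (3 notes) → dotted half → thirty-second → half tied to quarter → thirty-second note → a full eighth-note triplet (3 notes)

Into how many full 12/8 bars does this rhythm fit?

2

One bar of 12/8 = 48 thirty-second notes.
Working in thirty-second notes: quarter = 8; thirty-second = 1; eighth = 4; dotted half note = 24; dotted half = 24; a full eighth-note triplet (3 notes) (three triplet eighths span one quarter) = 8; dotted half = 24; thirty-second = 1; half tied to quarter (half + quarter) = 24; thirty-second note = 1; a full eighth-note triplet (3 notes) (three triplet eighths span one quarter) = 8.
Total: 8 + 1 + 4 + 24 + 24 + 8 + 24 + 1 + 24 + 1 + 8 = 127.
127 ÷ 48 = 2 complete bars with 31 left over.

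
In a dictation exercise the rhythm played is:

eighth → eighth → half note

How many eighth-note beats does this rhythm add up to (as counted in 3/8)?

6

One eighth-note beat = 2 sixteenth notes.
Each duration in sixteenth notes: eighth = 2; eighth = 2; half note = 8.
Total: 2 + 2 + 8 = 12.
12 ÷ 2 = 6 beats.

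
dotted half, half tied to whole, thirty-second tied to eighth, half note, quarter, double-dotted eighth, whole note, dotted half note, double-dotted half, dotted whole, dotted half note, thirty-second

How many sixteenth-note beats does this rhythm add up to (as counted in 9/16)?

One sixteenth-note beat = 2 thirty-second notes.
Working in thirty-second notes: dotted half = 24; half tied to whole (half + whole) = 48; thirty-second tied to eighth (thirty-second + eighth) = 5; half note = 16; quarter = 8; double-dotted eighth = 7; whole note = 32; dotted half note = 24; double-dotted half = 28; dotted whole = 48; dotted half note = 24; thirty-second = 1.
Total: 24 + 48 + 5 + 16 + 8 + 7 + 32 + 24 + 28 + 48 + 24 + 1 = 265.
265 ÷ 2 = 132.5 beats.

132.5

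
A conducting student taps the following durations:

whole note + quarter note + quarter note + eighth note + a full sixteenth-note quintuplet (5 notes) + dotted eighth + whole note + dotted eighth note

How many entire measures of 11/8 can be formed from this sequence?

One bar of 11/8 = 22 sixteenth notes.
Convert each value to sixteenth notes: whole note = 16; quarter note = 4; quarter note = 4; eighth note = 2; a full sixteenth-note quintuplet (5 notes) (five quintuplet sixteenths span one quarter) = 4; dotted eighth = 3; whole note = 16; dotted eighth note = 3.
Total: 16 + 4 + 4 + 2 + 4 + 3 + 16 + 3 = 52.
52 ÷ 22 = 2 complete bars with 8 left over.

2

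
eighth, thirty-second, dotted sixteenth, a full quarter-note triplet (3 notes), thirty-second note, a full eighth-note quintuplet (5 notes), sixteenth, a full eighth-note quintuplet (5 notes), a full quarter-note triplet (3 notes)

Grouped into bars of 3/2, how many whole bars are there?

1

One bar of 3/2 = 48 thirty-second notes.
Express everything in thirty-second notes: eighth = 4; thirty-second = 1; dotted sixteenth = 3; a full quarter-note triplet (3 notes) (three triplet quarters span one half) = 16; thirty-second note = 1; a full eighth-note quintuplet (5 notes) (five quintuplet eighths span one half) = 16; sixteenth = 2; a full eighth-note quintuplet (5 notes) (five quintuplet eighths span one half) = 16; a full quarter-note triplet (3 notes) (three triplet quarters span one half) = 16.
Altogether 4 + 1 + 3 + 16 + 1 + 16 + 2 + 16 + 16 = 75.
75 ÷ 48 = 1 complete bar with 27 left over.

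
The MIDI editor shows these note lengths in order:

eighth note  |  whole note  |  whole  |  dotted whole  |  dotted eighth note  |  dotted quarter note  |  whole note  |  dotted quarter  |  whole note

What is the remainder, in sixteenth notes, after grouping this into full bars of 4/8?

1

One bar of 4/8 = 8 sixteenth notes.
In sixteenth notes: eighth note = 2; whole note = 16; whole = 16; dotted whole = 24; dotted eighth note = 3; dotted quarter note = 6; whole note = 16; dotted quarter = 6; whole note = 16.
Adding: 2 + 16 + 16 + 24 + 3 + 6 + 16 + 6 + 16 = 105.
105 ÷ 8 = 13 complete bars with 1 sixteenth note remaining.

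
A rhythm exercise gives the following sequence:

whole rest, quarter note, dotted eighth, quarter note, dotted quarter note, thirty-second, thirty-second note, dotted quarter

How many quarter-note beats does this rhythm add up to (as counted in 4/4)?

10

One quarter-note beat = 8 thirty-second notes.
Convert each value to thirty-second notes: whole rest = 32; quarter note = 8; dotted eighth = 6; quarter note = 8; dotted quarter note = 12; thirty-second = 1; thirty-second note = 1; dotted quarter = 12.
Sum: 32 + 8 + 6 + 8 + 12 + 1 + 1 + 12 = 80.
80 ÷ 8 = 10 beats.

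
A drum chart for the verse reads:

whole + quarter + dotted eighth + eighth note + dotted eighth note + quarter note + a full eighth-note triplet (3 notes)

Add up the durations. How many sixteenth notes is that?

Express everything in sixteenth notes: whole = 16; quarter = 4; dotted eighth = 3; eighth note = 2; dotted eighth note = 3; quarter note = 4; a full eighth-note triplet (3 notes) (three triplet eighths span one quarter) = 4.
Sum: 16 + 4 + 3 + 2 + 3 + 4 + 4 = 36 sixteenth notes.

36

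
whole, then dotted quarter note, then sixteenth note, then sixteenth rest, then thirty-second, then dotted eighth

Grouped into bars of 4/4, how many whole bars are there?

1

One bar of 4/4 = 32 thirty-second notes.
Working in thirty-second notes: whole = 32; dotted quarter note = 12; sixteenth note = 2; sixteenth rest = 2; thirty-second = 1; dotted eighth = 6.
Altogether 32 + 12 + 2 + 2 + 1 + 6 = 55.
55 ÷ 32 = 1 complete bar with 23 left over.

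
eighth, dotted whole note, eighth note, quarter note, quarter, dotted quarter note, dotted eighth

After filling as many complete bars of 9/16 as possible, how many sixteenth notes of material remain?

One bar of 9/16 = 9 sixteenth notes.
Working in sixteenth notes: eighth = 2; dotted whole note = 24; eighth note = 2; quarter note = 4; quarter = 4; dotted quarter note = 6; dotted eighth = 3.
Sum: 2 + 24 + 2 + 4 + 4 + 6 + 3 = 45.
45 ÷ 9 = 5 complete bars with 0 sixteenth notes remaining.

0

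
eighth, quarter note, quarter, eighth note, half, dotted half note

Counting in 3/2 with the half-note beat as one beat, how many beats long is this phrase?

One half-note beat = 4 eighth notes.
Convert each value to eighth notes: eighth = 1; quarter note = 2; quarter = 2; eighth note = 1; half = 4; dotted half note = 6.
Altogether 1 + 2 + 2 + 1 + 4 + 6 = 16.
16 ÷ 4 = 4 beats.

4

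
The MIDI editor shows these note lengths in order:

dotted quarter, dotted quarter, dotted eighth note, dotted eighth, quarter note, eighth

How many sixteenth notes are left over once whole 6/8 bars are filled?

One bar of 6/8 = 12 sixteenth notes.
In sixteenth notes: dotted quarter = 6; dotted quarter = 6; dotted eighth note = 3; dotted eighth = 3; quarter note = 4; eighth = 2.
Altogether 6 + 6 + 3 + 3 + 4 + 2 = 24.
24 ÷ 12 = 2 complete bars with 0 sixteenth notes remaining.

0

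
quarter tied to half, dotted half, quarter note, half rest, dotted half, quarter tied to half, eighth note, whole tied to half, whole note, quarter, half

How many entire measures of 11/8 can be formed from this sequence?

5

One bar of 11/8 = 11 eighth notes.
Express everything in eighth notes: quarter tied to half (quarter + half) = 6; dotted half = 6; quarter note = 2; half rest = 4; dotted half = 6; quarter tied to half (quarter + half) = 6; eighth note = 1; whole tied to half (whole + half) = 12; whole note = 8; quarter = 2; half = 4.
Altogether 6 + 6 + 2 + 4 + 6 + 6 + 1 + 12 + 8 + 2 + 4 = 57.
57 ÷ 11 = 5 complete bars with 2 left over.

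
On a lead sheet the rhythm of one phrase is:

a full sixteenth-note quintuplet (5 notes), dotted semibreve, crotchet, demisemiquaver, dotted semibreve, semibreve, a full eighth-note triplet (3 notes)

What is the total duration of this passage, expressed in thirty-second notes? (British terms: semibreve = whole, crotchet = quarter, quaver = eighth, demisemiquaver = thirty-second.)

Working in thirty-second notes: a full sixteenth-note quintuplet (5 notes) (five quintuplet sixteenths span one quarter) = 8; dotted semibreve = 48; crotchet = 8; demisemiquaver = 1; dotted semibreve = 48; semibreve = 32; a full eighth-note triplet (3 notes) (three triplet eighths span one quarter) = 8.
Adding: 8 + 48 + 8 + 1 + 48 + 32 + 8 = 153 thirty-second notes.

153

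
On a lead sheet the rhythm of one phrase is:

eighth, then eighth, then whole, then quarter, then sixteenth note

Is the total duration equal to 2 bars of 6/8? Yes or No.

One bar of 6/8 = 12 sixteenth notes, so 2 bars = 24.
Convert each value to sixteenth notes: eighth = 2; eighth = 2; whole = 16; quarter = 4; sixteenth note = 1.
Total: 2 + 2 + 16 + 4 + 1 = 25.
25 exceeds 24, so the answer is No.

No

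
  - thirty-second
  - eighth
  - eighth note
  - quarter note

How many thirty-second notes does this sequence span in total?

17

In thirty-second notes: thirty-second = 1; eighth = 4; eighth note = 4; quarter note = 8.
Sum: 1 + 4 + 4 + 8 = 17 thirty-second notes.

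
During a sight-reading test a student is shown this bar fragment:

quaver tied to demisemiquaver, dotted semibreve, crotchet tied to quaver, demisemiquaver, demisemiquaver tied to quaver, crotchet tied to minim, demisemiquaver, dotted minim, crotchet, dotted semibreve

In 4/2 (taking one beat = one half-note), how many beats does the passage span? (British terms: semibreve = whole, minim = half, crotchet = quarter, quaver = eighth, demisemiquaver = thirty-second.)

11

One half-note beat = 16 thirty-second notes.
Express everything in thirty-second notes: quaver tied to demisemiquaver (quaver + demisemiquaver) = 5; dotted semibreve = 48; crotchet tied to quaver (crotchet + quaver) = 12; demisemiquaver = 1; demisemiquaver tied to quaver (demisemiquaver + quaver) = 5; crotchet tied to minim (crotchet + minim) = 24; demisemiquaver = 1; dotted minim = 24; crotchet = 8; dotted semibreve = 48.
Total: 5 + 48 + 12 + 1 + 5 + 24 + 1 + 24 + 8 + 48 = 176.
176 ÷ 16 = 11 beats.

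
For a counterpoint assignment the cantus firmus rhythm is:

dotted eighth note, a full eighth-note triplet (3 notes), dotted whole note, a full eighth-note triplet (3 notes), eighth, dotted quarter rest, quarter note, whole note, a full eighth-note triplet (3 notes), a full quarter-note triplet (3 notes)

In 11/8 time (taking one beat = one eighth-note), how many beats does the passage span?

One eighth-note beat = 2 sixteenth notes.
Convert each value to sixteenth notes: dotted eighth note = 3; a full eighth-note triplet (3 notes) (three triplet eighths span one quarter) = 4; dotted whole note = 24; a full eighth-note triplet (3 notes) (three triplet eighths span one quarter) = 4; eighth = 2; dotted quarter rest = 6; quarter note = 4; whole note = 16; a full eighth-note triplet (3 notes) (three triplet eighths span one quarter) = 4; a full quarter-note triplet (3 notes) (three triplet quarters span one half) = 8.
Altogether 3 + 4 + 24 + 4 + 2 + 6 + 4 + 16 + 4 + 8 = 75.
75 ÷ 2 = 37.5 beats.

37.5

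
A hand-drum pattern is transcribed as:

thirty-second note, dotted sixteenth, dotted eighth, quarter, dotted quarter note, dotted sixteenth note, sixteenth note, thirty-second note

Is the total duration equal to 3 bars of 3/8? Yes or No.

One bar of 3/8 = 12 thirty-second notes, so 3 bars = 36.
Convert each value to thirty-second notes: thirty-second note = 1; dotted sixteenth = 3; dotted eighth = 6; quarter = 8; dotted quarter note = 12; dotted sixteenth note = 3; sixteenth note = 2; thirty-second note = 1.
Total: 1 + 3 + 6 + 8 + 12 + 3 + 2 + 1 = 36.
36 equals 36, so the answer is Yes.

Yes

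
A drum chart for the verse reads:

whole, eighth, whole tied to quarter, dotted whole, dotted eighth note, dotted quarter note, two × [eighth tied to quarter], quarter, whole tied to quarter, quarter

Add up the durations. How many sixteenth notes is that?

111

Convert each value to sixteenth notes: whole = 16; eighth = 2; whole tied to quarter (whole + quarter) = 20; dotted whole = 24; dotted eighth note = 3; dotted quarter note = 6; eighth tied to quarter (eighth + quarter) = 6; eighth tied to quarter (eighth + quarter) = 6; quarter = 4; whole tied to quarter (whole + quarter) = 20; quarter = 4.
Sum: 16 + 2 + 20 + 24 + 3 + 6 + 6 + 6 + 4 + 20 + 4 = 111 sixteenth notes.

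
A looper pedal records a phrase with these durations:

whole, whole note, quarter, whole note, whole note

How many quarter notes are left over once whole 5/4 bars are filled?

One bar of 5/4 = 5 quarter notes.
Express everything in quarter notes: whole = 4; whole note = 4; quarter = 1; whole note = 4; whole note = 4.
Sum: 4 + 4 + 1 + 4 + 4 = 17.
17 ÷ 5 = 3 complete bars with 2 quarter notes remaining.

2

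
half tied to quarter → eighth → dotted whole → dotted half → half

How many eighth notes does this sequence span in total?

Convert each value to eighth notes: half tied to quarter (half + quarter) = 6; eighth = 1; dotted whole = 12; dotted half = 6; half = 4.
Adding: 6 + 1 + 12 + 6 + 4 = 29 eighth notes.

29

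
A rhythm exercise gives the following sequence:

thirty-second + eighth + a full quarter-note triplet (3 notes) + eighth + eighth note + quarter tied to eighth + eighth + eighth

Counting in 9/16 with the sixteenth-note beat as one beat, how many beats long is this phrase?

24.5

One sixteenth-note beat = 2 thirty-second notes.
In thirty-second notes: thirty-second = 1; eighth = 4; a full quarter-note triplet (3 notes) (three triplet quarters span one half) = 16; eighth = 4; eighth note = 4; quarter tied to eighth (quarter + eighth) = 12; eighth = 4; eighth = 4.
Altogether 1 + 4 + 16 + 4 + 4 + 12 + 4 + 4 = 49.
49 ÷ 2 = 24.5 beats.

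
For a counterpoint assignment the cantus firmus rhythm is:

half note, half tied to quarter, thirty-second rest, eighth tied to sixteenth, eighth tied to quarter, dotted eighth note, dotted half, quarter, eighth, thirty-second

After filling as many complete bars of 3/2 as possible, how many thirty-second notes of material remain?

One bar of 3/2 = 48 thirty-second notes.
In thirty-second notes: half note = 16; half tied to quarter (half + quarter) = 24; thirty-second rest = 1; eighth tied to sixteenth (eighth + sixteenth) = 6; eighth tied to quarter (eighth + quarter) = 12; dotted eighth note = 6; dotted half = 24; quarter = 8; eighth = 4; thirty-second = 1.
Altogether 16 + 24 + 1 + 6 + 12 + 6 + 24 + 8 + 4 + 1 = 102.
102 ÷ 48 = 2 complete bars with 6 thirty-second notes remaining.

6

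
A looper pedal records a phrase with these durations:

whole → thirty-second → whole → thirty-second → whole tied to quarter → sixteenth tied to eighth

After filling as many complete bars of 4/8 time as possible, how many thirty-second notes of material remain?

0

One bar of 4/8 = 16 thirty-second notes.
Each duration in thirty-second notes: whole = 32; thirty-second = 1; whole = 32; thirty-second = 1; whole tied to quarter (whole + quarter) = 40; sixteenth tied to eighth (sixteenth + eighth) = 6.
Adding: 32 + 1 + 32 + 1 + 40 + 6 = 112.
112 ÷ 16 = 7 complete bars with 0 thirty-second notes remaining.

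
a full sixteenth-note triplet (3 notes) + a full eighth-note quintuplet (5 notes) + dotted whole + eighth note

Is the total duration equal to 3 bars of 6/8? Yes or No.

One bar of 6/8 = 6 eighth notes, so 3 bars = 18.
Express everything in eighth notes: a full sixteenth-note triplet (3 notes) (three triplet sixteenths span one eighth) = 1; a full eighth-note quintuplet (5 notes) (five quintuplet eighths span one half) = 4; dotted whole = 12; eighth note = 1.
Sum: 1 + 4 + 12 + 1 = 18.
18 equals 18, so the answer is Yes.

Yes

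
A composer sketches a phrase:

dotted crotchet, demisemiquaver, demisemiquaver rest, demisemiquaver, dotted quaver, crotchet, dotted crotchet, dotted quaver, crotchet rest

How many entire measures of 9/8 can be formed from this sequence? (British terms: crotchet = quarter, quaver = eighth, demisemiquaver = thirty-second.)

1

One bar of 9/8 = 36 thirty-second notes.
Working in thirty-second notes: dotted crotchet = 12; demisemiquaver = 1; demisemiquaver rest = 1; demisemiquaver = 1; dotted quaver = 6; crotchet = 8; dotted crotchet = 12; dotted quaver = 6; crotchet rest = 8.
Sum: 12 + 1 + 1 + 1 + 6 + 8 + 12 + 6 + 8 = 55.
55 ÷ 36 = 1 complete bar with 19 left over.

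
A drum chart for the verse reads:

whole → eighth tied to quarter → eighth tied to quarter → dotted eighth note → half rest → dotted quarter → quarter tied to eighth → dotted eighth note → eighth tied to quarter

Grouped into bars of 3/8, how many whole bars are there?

One bar of 3/8 = 6 sixteenth notes.
Working in sixteenth notes: whole = 16; eighth tied to quarter (eighth + quarter) = 6; eighth tied to quarter (eighth + quarter) = 6; dotted eighth note = 3; half rest = 8; dotted quarter = 6; quarter tied to eighth (quarter + eighth) = 6; dotted eighth note = 3; eighth tied to quarter (eighth + quarter) = 6.
Total: 16 + 6 + 6 + 3 + 8 + 6 + 6 + 3 + 6 = 60.
60 ÷ 6 = 10 complete bars with 0 left over.

10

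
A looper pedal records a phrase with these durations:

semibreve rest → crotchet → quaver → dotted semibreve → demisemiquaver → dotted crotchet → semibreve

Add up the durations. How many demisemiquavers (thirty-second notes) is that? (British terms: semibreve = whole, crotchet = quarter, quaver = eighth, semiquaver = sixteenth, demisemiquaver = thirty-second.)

Each duration in thirty-second notes: semibreve rest = 32; crotchet = 8; quaver = 4; dotted semibreve = 48; demisemiquaver = 1; dotted crotchet = 12; semibreve = 32.
Total: 32 + 8 + 4 + 48 + 1 + 12 + 32 = 137 thirty-second notes.

137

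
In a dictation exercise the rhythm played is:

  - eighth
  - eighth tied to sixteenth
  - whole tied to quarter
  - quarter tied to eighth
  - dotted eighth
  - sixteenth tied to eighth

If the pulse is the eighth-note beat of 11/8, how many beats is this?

18.5

One eighth-note beat = 2 sixteenth notes.
Working in sixteenth notes: eighth = 2; eighth tied to sixteenth (eighth + sixteenth) = 3; whole tied to quarter (whole + quarter) = 20; quarter tied to eighth (quarter + eighth) = 6; dotted eighth = 3; sixteenth tied to eighth (sixteenth + eighth) = 3.
Total: 2 + 3 + 20 + 6 + 3 + 3 = 37.
37 ÷ 2 = 18.5 beats.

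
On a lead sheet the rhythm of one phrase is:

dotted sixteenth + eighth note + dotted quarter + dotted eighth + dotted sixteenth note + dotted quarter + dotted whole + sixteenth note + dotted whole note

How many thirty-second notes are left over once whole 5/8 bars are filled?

18

One bar of 5/8 = 20 thirty-second notes.
In thirty-second notes: dotted sixteenth = 3; eighth note = 4; dotted quarter = 12; dotted eighth = 6; dotted sixteenth note = 3; dotted quarter = 12; dotted whole = 48; sixteenth note = 2; dotted whole note = 48.
Sum: 3 + 4 + 12 + 6 + 3 + 12 + 48 + 2 + 48 = 138.
138 ÷ 20 = 6 complete bars with 18 thirty-second notes remaining.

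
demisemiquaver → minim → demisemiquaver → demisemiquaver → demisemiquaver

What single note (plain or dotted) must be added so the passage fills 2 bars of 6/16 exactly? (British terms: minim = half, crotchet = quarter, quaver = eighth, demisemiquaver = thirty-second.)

eighth note

2 bars of 6/16 = 24 thirty-second notes.
Convert each value to thirty-second notes: demisemiquaver = 1; minim = 16; demisemiquaver = 1; demisemiquaver = 1; demisemiquaver = 1.
Altogether 1 + 16 + 1 + 1 + 1 = 20.
Remaining: 24 − 20 = 4 thirty-second notes, which is a eighth note.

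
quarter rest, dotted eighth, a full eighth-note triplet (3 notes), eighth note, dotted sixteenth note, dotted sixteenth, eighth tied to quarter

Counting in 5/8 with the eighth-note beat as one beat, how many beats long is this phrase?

One eighth-note beat = 4 thirty-second notes.
Convert each value to thirty-second notes: quarter rest = 8; dotted eighth = 6; a full eighth-note triplet (3 notes) (three triplet eighths span one quarter) = 8; eighth note = 4; dotted sixteenth note = 3; dotted sixteenth = 3; eighth tied to quarter (eighth + quarter) = 12.
Adding: 8 + 6 + 8 + 4 + 3 + 3 + 12 = 44.
44 ÷ 4 = 11 beats.

11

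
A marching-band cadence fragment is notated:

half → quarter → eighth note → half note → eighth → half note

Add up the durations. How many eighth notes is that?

Each duration in eighth notes: half = 4; quarter = 2; eighth note = 1; half note = 4; eighth = 1; half note = 4.
Altogether 4 + 2 + 1 + 4 + 1 + 4 = 16 eighth notes.

16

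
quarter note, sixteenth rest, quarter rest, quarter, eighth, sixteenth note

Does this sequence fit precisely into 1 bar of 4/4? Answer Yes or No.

Yes

One bar of 4/4 = 16 sixteenth notes.
In sixteenth notes: quarter note = 4; sixteenth rest = 1; quarter rest = 4; quarter = 4; eighth = 2; sixteenth note = 1.
Adding: 4 + 1 + 4 + 4 + 2 + 1 = 16.
16 equals 16, so the answer is Yes.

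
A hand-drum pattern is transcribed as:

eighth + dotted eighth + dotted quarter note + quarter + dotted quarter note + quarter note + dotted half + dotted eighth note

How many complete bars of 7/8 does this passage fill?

2

One bar of 7/8 = 14 sixteenth notes.
Each duration in sixteenth notes: eighth = 2; dotted eighth = 3; dotted quarter note = 6; quarter = 4; dotted quarter note = 6; quarter note = 4; dotted half = 12; dotted eighth note = 3.
Altogether 2 + 3 + 6 + 4 + 6 + 4 + 12 + 3 = 40.
40 ÷ 14 = 2 complete bars with 12 left over.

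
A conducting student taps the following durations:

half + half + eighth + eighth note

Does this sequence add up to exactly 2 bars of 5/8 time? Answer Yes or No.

Yes

One bar of 5/8 = 5 eighth notes, so 2 bars = 10.
Working in eighth notes: half = 4; half = 4; eighth = 1; eighth note = 1.
Sum: 4 + 4 + 1 + 1 = 10.
10 equals 10, so the answer is Yes.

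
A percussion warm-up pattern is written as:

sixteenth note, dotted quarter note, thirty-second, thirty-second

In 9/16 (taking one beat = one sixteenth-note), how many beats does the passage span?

One sixteenth-note beat = 2 thirty-second notes.
Convert each value to thirty-second notes: sixteenth note = 2; dotted quarter note = 12; thirty-second = 1; thirty-second = 1.
Altogether 2 + 12 + 1 + 1 = 16.
16 ÷ 2 = 8 beats.

8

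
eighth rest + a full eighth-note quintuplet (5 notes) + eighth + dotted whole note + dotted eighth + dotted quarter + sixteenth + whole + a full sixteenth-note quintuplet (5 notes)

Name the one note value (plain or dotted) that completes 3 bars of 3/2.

3 bars of 3/2 = 72 sixteenth notes.
Working in sixteenth notes: eighth rest = 2; a full eighth-note quintuplet (5 notes) (five quintuplet eighths span one half) = 8; eighth = 2; dotted whole note = 24; dotted eighth = 3; dotted quarter = 6; sixteenth = 1; whole = 16; a full sixteenth-note quintuplet (5 notes) (five quintuplet sixteenths span one quarter) = 4.
Sum: 2 + 8 + 2 + 24 + 3 + 6 + 1 + 16 + 4 = 66.
Remaining: 72 − 66 = 6 sixteenth notes, which is a dotted quarter note.

dotted quarter note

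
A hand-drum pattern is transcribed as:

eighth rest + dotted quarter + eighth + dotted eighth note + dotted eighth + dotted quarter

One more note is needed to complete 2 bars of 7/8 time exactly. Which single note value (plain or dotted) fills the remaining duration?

dotted quarter note

2 bars of 7/8 = 28 sixteenth notes.
Express everything in sixteenth notes: eighth rest = 2; dotted quarter = 6; eighth = 2; dotted eighth note = 3; dotted eighth = 3; dotted quarter = 6.
Adding: 2 + 6 + 2 + 3 + 3 + 6 = 22.
Remaining: 28 − 22 = 6 sixteenth notes, which is a dotted quarter note.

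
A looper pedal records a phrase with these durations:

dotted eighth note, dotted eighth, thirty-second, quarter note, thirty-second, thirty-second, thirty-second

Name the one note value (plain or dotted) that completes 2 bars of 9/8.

dotted whole note

2 bars of 9/8 = 72 thirty-second notes.
Each duration in thirty-second notes: dotted eighth note = 6; dotted eighth = 6; thirty-second = 1; quarter note = 8; thirty-second = 1; thirty-second = 1; thirty-second = 1.
Altogether 6 + 6 + 1 + 8 + 1 + 1 + 1 = 24.
Remaining: 72 − 24 = 48 thirty-second notes, which is a dotted whole note.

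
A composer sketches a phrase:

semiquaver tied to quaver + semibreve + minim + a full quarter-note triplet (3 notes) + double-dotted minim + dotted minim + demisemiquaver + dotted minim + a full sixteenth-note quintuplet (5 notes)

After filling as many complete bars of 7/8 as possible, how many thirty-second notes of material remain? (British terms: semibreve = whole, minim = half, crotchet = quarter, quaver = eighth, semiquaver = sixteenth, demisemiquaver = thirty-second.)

One bar of 7/8 = 28 thirty-second notes.
In thirty-second notes: semiquaver tied to quaver (semiquaver + quaver) = 6; semibreve = 32; minim = 16; a full quarter-note triplet (3 notes) (three triplet quarters span one half) = 16; double-dotted minim = 28; dotted minim = 24; demisemiquaver = 1; dotted minim = 24; a full sixteenth-note quintuplet (5 notes) (five quintuplet sixteenths span one quarter) = 8.
Altogether 6 + 32 + 16 + 16 + 28 + 24 + 1 + 24 + 8 = 155.
155 ÷ 28 = 5 complete bars with 15 thirty-second notes remaining.

15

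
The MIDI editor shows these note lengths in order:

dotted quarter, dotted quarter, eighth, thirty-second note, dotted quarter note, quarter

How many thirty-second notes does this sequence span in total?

Convert each value to thirty-second notes: dotted quarter = 12; dotted quarter = 12; eighth = 4; thirty-second note = 1; dotted quarter note = 12; quarter = 8.
Altogether 12 + 12 + 4 + 1 + 12 + 8 = 49 thirty-second notes.

49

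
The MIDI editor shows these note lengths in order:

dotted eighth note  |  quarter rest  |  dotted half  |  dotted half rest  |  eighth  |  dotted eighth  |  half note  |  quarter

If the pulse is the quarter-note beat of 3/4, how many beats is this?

One quarter-note beat = 4 sixteenth notes.
Working in sixteenth notes: dotted eighth note = 3; quarter rest = 4; dotted half = 12; dotted half rest = 12; eighth = 2; dotted eighth = 3; half note = 8; quarter = 4.
Total: 3 + 4 + 12 + 12 + 2 + 3 + 8 + 4 = 48.
48 ÷ 4 = 12 beats.

12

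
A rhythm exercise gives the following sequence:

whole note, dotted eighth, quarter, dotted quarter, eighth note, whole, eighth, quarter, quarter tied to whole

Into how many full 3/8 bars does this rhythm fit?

12

One bar of 3/8 = 6 sixteenth notes.
Working in sixteenth notes: whole note = 16; dotted eighth = 3; quarter = 4; dotted quarter = 6; eighth note = 2; whole = 16; eighth = 2; quarter = 4; quarter tied to whole (quarter + whole) = 20.
Altogether 16 + 3 + 4 + 6 + 2 + 16 + 2 + 4 + 20 = 73.
73 ÷ 6 = 12 complete bars with 1 left over.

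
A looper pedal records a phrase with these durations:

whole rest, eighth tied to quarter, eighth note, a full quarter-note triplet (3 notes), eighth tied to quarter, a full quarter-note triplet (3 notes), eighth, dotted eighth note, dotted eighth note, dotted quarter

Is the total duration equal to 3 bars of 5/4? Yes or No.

Yes

One bar of 5/4 = 20 sixteenth notes, so 3 bars = 60.
In sixteenth notes: whole rest = 16; eighth tied to quarter (eighth + quarter) = 6; eighth note = 2; a full quarter-note triplet (3 notes) (three triplet quarters span one half) = 8; eighth tied to quarter (eighth + quarter) = 6; a full quarter-note triplet (3 notes) (three triplet quarters span one half) = 8; eighth = 2; dotted eighth note = 3; dotted eighth note = 3; dotted quarter = 6.
Adding: 16 + 6 + 2 + 8 + 6 + 8 + 2 + 3 + 3 + 6 = 60.
60 equals 60, so the answer is Yes.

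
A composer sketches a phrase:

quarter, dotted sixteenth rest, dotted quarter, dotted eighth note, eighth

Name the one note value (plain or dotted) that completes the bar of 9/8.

The bar of 9/8 = 36 thirty-second notes.
Convert each value to thirty-second notes: quarter = 8; dotted sixteenth rest = 3; dotted quarter = 12; dotted eighth note = 6; eighth = 4.
Adding: 8 + 3 + 12 + 6 + 4 = 33.
Remaining: 36 − 33 = 3 thirty-second notes, which is a dotted sixteenth note.

dotted sixteenth note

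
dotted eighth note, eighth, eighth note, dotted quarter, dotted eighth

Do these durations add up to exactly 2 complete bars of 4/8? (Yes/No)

One bar of 4/8 = 8 sixteenth notes, so 2 bars = 16.
In sixteenth notes: dotted eighth note = 3; eighth = 2; eighth note = 2; dotted quarter = 6; dotted eighth = 3.
Total: 3 + 2 + 2 + 6 + 3 = 16.
16 equals 16, so the answer is Yes.

Yes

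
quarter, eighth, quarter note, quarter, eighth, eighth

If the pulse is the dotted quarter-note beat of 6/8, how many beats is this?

One dotted quarter-note beat = 3 eighth notes.
Each duration in eighth notes: quarter = 2; eighth = 1; quarter note = 2; quarter = 2; eighth = 1; eighth = 1.
Adding: 2 + 1 + 2 + 2 + 1 + 1 = 9.
9 ÷ 3 = 3 beats.

3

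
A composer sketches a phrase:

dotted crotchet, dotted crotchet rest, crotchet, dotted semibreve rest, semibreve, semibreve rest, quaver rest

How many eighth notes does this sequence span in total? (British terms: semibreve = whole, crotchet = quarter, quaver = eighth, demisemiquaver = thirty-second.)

Each duration in eighth notes: dotted crotchet = 3; dotted crotchet rest = 3; crotchet = 2; dotted semibreve rest = 12; semibreve = 8; semibreve rest = 8; quaver rest = 1.
Total: 3 + 3 + 2 + 12 + 8 + 8 + 1 = 37 eighth notes.

37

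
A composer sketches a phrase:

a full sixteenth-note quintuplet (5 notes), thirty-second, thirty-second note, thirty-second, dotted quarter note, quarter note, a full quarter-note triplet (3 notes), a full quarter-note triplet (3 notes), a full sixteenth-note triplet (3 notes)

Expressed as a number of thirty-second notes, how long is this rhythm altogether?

Working in thirty-second notes: a full sixteenth-note quintuplet (5 notes) (five quintuplet sixteenths span one quarter) = 8; thirty-second = 1; thirty-second note = 1; thirty-second = 1; dotted quarter note = 12; quarter note = 8; a full quarter-note triplet (3 notes) (three triplet quarters span one half) = 16; a full quarter-note triplet (3 notes) (three triplet quarters span one half) = 16; a full sixteenth-note triplet (3 notes) (three triplet sixteenths span one eighth) = 4.
Total: 8 + 1 + 1 + 1 + 12 + 8 + 16 + 16 + 4 = 67 thirty-second notes.

67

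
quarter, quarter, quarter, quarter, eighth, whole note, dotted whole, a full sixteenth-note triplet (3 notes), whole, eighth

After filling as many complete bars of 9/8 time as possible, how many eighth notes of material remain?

One bar of 9/8 = 9 eighth notes.
In eighth notes: quarter = 2; quarter = 2; quarter = 2; quarter = 2; eighth = 1; whole note = 8; dotted whole = 12; a full sixteenth-note triplet (3 notes) (three triplet sixteenths span one eighth) = 1; whole = 8; eighth = 1.
Total: 2 + 2 + 2 + 2 + 1 + 8 + 12 + 1 + 8 + 1 = 39.
39 ÷ 9 = 4 complete bars with 3 eighth notes remaining.

3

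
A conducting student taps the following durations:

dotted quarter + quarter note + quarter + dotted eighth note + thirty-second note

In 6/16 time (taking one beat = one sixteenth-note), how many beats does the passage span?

One sixteenth-note beat = 2 thirty-second notes.
Working in thirty-second notes: dotted quarter = 12; quarter note = 8; quarter = 8; dotted eighth note = 6; thirty-second note = 1.
Adding: 12 + 8 + 8 + 6 + 1 = 35.
35 ÷ 2 = 17.5 beats.

17.5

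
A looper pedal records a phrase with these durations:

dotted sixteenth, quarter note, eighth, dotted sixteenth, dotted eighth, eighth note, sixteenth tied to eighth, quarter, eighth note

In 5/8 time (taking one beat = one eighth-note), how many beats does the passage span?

One eighth-note beat = 4 thirty-second notes.
Each duration in thirty-second notes: dotted sixteenth = 3; quarter note = 8; eighth = 4; dotted sixteenth = 3; dotted eighth = 6; eighth note = 4; sixteenth tied to eighth (sixteenth + eighth) = 6; quarter = 8; eighth note = 4.
Sum: 3 + 8 + 4 + 3 + 6 + 4 + 6 + 8 + 4 = 46.
46 ÷ 4 = 11.5 beats.

11.5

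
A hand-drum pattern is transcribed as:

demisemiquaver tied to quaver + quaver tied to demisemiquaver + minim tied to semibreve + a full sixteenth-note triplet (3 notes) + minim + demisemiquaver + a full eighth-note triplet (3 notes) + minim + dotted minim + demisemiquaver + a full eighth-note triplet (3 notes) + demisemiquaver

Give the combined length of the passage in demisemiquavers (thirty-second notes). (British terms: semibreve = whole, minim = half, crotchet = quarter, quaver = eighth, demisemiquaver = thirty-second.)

In thirty-second notes: demisemiquaver tied to quaver (demisemiquaver + quaver) = 5; quaver tied to demisemiquaver (quaver + demisemiquaver) = 5; minim tied to semibreve (minim + semibreve) = 48; a full sixteenth-note triplet (3 notes) (three triplet sixteenths span one eighth) = 4; minim = 16; demisemiquaver = 1; a full eighth-note triplet (3 notes) (three triplet eighths span one quarter) = 8; minim = 16; dotted minim = 24; demisemiquaver = 1; a full eighth-note triplet (3 notes) (three triplet eighths span one quarter) = 8; demisemiquaver = 1.
Total: 5 + 5 + 48 + 4 + 16 + 1 + 8 + 16 + 24 + 1 + 8 + 1 = 137 thirty-second notes.

137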